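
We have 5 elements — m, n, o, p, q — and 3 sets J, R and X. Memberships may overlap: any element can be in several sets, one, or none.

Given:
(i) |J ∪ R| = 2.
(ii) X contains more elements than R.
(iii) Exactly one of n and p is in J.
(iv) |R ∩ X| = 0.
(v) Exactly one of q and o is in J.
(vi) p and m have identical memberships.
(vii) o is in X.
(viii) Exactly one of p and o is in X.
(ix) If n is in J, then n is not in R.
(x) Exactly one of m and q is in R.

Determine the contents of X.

X = {n, o}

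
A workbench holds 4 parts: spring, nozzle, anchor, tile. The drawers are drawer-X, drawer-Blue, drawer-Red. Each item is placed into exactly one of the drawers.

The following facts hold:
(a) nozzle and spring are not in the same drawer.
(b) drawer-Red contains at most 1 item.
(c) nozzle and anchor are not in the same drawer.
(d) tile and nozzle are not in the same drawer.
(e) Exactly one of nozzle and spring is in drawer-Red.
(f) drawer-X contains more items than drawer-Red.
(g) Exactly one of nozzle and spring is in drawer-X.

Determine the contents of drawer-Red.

drawer-Red = {nozzle}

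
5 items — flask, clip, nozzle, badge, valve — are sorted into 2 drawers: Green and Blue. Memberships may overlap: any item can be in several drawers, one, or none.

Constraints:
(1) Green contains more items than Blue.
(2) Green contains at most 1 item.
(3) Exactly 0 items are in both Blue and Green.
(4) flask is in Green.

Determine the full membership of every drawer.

Green = {flask}; Blue = {}

From (4): flask ∈ Green.
(2): Green already has 1, so the rest are out.
Suppose flask ∈ Blue: no assignment then satisfies all the clues, so flask ∉ Blue.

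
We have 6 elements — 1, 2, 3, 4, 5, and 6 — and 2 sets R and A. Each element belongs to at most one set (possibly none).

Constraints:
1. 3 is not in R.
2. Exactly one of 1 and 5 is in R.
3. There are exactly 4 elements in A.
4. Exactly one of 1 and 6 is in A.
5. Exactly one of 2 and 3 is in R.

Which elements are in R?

R = {1, 2}

From (1): 3 ∉ R.
(5) (exactly one): 2 ∈ R.
Suppose 1 ∉ R: no assignment then satisfies all the clues, so 1 ∈ R.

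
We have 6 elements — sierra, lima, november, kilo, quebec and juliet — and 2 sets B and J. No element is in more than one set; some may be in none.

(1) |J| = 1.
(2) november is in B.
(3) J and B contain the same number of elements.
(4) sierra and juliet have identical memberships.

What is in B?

B = {november}

From (2): november ∈ B.
Suppose sierra ∈ B: no assignment then satisfies all the clues, so sierra ∉ B.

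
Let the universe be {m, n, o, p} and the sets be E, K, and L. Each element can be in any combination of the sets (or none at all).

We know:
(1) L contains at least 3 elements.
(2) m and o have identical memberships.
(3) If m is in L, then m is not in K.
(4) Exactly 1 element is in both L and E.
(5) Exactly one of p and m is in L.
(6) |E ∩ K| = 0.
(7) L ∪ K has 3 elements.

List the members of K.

K = {}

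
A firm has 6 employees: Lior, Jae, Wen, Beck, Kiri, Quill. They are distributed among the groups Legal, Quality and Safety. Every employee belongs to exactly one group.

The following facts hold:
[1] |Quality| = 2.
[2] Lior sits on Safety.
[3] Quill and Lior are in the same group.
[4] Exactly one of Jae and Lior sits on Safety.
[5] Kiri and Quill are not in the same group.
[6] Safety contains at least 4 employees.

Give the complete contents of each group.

From (2): Lior ∈ Safety.
(3): Quill matches Lior: Quill ∉ Legal.
(3): Quill matches Lior: Quill ∉ Quality.
(3): Quill matches Lior: Quill ∈ Safety.
(4) (exactly one): Jae ∉ Safety.
(5): Kiri ∉ Safety.
(6): only 4 candidates remain for Safety, so all are in.
(1): only 2 candidates remain for Quality, so all are in.

Legal = {}; Quality = {Jae, Kiri}; Safety = {Beck, Lior, Quill, Wen}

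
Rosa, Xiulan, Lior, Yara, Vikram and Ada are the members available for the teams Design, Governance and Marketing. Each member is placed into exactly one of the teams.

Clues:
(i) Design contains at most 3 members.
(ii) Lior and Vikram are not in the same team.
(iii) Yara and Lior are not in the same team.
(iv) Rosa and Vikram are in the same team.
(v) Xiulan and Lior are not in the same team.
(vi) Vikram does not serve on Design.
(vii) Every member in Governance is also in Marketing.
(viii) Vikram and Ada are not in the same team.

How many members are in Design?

From (vi): Vikram ∉ Design.
(iv): Rosa matches Vikram: Rosa ∉ Design.
Suppose Rosa ∈ Governance: no assignment then satisfies all the clues, so Rosa ∉ Governance.

2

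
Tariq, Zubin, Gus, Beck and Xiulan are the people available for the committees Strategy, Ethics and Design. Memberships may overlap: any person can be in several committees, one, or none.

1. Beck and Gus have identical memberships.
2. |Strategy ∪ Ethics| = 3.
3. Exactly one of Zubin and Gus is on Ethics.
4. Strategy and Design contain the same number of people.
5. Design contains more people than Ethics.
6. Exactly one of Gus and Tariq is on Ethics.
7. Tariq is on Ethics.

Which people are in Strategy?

Strategy = {Tariq, Xiulan, Zubin}

From (7): Tariq ∈ Ethics.
(6) (exactly one): Gus ∉ Ethics.
(1): Beck matches Gus: Beck ∉ Ethics.
(3) (exactly one): Zubin ∈ Ethics.
Suppose Tariq ∉ Strategy: no assignment then satisfies all the clues, so Tariq ∈ Strategy.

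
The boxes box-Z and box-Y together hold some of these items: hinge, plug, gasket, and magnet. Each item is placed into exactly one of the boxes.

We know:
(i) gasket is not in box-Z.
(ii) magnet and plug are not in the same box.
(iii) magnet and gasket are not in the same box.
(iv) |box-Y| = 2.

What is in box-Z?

box-Z = {hinge, magnet}

From (i): gasket ∉ box-Z.
Only one box left: gasket ∈ box-Y.
(iii): magnet ∉ box-Y.
Only one box left: magnet ∈ box-Z.
(ii): plug ∉ box-Z.
Only one box left: plug ∈ box-Y.
(iv): box-Y already has 2, so the rest are out.
Only one box left: hinge ∈ box-Z.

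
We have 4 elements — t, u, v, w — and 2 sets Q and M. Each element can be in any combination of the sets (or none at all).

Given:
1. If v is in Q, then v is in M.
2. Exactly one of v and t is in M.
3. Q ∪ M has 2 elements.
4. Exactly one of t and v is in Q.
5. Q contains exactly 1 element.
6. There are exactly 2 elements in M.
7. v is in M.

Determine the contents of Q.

From (7): v ∈ M.
(2) (exactly one): t ∉ M.
Suppose t ∈ Q: no assignment then satisfies all the clues, so t ∉ Q.

Q = {v}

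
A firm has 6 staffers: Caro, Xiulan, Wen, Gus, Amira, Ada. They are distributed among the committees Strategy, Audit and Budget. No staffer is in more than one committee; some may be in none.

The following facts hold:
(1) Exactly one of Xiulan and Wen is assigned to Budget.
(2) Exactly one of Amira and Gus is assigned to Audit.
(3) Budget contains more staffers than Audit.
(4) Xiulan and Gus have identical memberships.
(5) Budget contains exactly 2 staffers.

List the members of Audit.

Audit = {Amira}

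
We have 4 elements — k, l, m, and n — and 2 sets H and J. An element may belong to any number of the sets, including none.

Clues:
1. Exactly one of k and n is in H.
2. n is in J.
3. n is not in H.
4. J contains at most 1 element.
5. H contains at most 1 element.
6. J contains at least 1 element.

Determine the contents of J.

From (2): n ∈ J.
From (3): n ∉ H.
(1) (exactly one): k ∈ H.
(4): J already has 1, so the rest are out.
(5): H already has 1, so the rest are out.

J = {n}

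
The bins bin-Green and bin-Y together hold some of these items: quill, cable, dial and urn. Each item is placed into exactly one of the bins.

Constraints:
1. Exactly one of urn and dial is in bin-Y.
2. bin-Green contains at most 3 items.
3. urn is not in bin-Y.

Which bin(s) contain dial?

dial: bin-Y

From (3): urn ∉ bin-Y.
(1) (exactly one): dial ∈ bin-Y.
Only one bin left: urn ∈ bin-Green.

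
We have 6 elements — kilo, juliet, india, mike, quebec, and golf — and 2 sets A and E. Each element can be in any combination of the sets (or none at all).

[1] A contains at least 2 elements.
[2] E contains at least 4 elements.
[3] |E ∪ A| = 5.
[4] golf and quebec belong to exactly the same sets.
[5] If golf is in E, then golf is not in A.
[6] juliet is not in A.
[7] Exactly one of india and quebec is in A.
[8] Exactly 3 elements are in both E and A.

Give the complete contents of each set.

A = {india, kilo, mike}; E = {golf, india, kilo, mike, quebec}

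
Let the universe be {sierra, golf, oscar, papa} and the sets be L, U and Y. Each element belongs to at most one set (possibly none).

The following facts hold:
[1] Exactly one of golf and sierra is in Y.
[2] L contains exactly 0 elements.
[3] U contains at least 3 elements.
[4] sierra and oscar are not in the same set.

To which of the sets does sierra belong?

(2): L already has 0, so the rest are out.
Suppose sierra ∈ U: no assignment then satisfies all the clues, so sierra ∉ U.

sierra: Y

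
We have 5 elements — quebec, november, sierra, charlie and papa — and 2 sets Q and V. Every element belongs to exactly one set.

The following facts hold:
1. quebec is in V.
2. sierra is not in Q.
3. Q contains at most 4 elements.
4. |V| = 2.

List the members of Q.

From (1): quebec ∈ V.
From (2): sierra ∉ Q.
Only one set left: sierra ∈ V.
(4): V already has 2, so the rest are out.
Only one set left: november ∈ Q.
Only one set left: charlie ∈ Q.
Only one set left: papa ∈ Q.

Q = {charlie, november, papa}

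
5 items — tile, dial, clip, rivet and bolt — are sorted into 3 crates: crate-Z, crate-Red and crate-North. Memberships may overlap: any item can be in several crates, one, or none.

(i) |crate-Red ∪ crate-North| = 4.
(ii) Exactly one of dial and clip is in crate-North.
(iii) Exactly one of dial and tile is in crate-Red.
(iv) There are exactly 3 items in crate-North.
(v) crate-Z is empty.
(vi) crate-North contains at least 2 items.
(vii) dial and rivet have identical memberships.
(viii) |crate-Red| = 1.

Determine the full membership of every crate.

crate-Z = {}; crate-Red = {tile}; crate-North = {bolt, dial, rivet}

(v): crate-Z already has 0, so the rest are out.
Suppose tile ∉ crate-Red: no assignment then satisfies all the clues, so tile ∈ crate-Red.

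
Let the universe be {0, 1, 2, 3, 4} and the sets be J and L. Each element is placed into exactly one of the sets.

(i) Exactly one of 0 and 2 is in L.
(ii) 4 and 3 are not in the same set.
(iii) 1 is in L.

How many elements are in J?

2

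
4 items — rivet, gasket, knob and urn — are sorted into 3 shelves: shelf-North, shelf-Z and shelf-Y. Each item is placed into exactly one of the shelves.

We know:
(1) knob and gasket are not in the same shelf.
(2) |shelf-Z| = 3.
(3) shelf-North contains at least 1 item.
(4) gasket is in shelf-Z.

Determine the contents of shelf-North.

From (4): gasket ∈ shelf-Z.
(1): knob ∉ shelf-Z.
(2): only 3 candidates remain for shelf-Z, so all are in.
(3): only 1 candidates remain for shelf-North, so all are in.

shelf-North = {knob}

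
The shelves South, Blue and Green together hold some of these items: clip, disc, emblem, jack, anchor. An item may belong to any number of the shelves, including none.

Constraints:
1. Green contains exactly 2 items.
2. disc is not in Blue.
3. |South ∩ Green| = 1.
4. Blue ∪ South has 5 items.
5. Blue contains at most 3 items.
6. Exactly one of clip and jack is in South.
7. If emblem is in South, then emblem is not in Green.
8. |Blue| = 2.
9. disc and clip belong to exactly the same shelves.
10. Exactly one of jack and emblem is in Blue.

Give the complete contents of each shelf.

South = {anchor, clip, disc, emblem}; Blue = {anchor, jack}; Green = {anchor, jack}

From (2): disc ∉ Blue.
(9): clip matches disc: clip ∉ Blue.
Suppose clip ∉ South: no assignment then satisfies all the clues, so clip ∈ South.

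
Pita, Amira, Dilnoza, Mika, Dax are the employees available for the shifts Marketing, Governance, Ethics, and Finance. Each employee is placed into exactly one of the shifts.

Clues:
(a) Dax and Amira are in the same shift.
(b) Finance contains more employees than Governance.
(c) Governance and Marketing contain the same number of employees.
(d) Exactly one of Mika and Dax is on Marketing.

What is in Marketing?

Marketing = {Mika}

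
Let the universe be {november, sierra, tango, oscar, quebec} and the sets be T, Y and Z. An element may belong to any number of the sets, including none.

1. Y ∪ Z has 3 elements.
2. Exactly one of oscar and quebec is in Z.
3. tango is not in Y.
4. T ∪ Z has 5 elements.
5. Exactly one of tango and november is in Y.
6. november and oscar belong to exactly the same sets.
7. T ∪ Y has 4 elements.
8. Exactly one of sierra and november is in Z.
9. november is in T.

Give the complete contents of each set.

T = {november, oscar, quebec, sierra}; Y = {november, oscar}; Z = {november, oscar, tango}

From (3): tango ∉ Y.
From (9): november ∈ T.
(5) (exactly one): november ∈ Y.
(6): oscar matches november: oscar ∈ T.
(6): oscar matches november: oscar ∈ Y.
Suppose november ∉ Z: no assignment then satisfies all the clues, so november ∈ Z.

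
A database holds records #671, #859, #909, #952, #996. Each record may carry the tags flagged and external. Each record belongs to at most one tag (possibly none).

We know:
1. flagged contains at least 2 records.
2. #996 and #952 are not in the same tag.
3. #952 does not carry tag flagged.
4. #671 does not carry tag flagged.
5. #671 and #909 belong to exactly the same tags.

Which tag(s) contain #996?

#996: flagged

From (3): #952 ∉ flagged.
From (4): #671 ∉ flagged.
(5): #909 matches #671: #909 ∉ flagged.
(1): only 2 candidates remain for flagged, so all are in.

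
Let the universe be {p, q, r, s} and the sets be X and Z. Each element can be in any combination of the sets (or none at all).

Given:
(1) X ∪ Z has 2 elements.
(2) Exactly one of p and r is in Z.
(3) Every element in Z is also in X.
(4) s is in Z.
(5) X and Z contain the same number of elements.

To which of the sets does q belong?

q: none

From (4): s ∈ Z.
(3) with s ∈ Z: s ∈ X.
Suppose q ∈ X: no assignment then satisfies all the clues, so q ∉ X.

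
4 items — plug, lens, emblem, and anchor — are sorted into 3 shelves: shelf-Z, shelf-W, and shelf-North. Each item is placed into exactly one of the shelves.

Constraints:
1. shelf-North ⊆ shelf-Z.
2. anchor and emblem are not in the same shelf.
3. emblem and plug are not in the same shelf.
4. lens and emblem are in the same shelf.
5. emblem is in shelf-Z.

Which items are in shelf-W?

shelf-W = {anchor, plug}

From (5): emblem ∈ shelf-Z.
(2): anchor ∉ shelf-Z.
(3): plug ∉ shelf-Z.
(4): lens matches emblem: lens ∈ shelf-Z.
(1) contrapositive: plug ∉ shelf-North.
(1) contrapositive: anchor ∉ shelf-North.
Only one shelf left: plug ∈ shelf-W.
Only one shelf left: anchor ∈ shelf-W.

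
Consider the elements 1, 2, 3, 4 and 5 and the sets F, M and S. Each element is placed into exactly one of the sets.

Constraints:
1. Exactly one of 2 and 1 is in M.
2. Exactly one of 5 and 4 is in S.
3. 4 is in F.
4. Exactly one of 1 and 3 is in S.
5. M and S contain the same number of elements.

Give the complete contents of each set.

F = {4}; M = {2, 3}; S = {1, 5}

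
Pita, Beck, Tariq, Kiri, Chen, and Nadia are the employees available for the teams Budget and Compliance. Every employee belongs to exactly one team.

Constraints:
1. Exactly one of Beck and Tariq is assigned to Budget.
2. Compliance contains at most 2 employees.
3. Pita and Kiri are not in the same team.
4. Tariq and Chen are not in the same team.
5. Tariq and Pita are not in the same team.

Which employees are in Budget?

Budget = {Beck, Chen, Nadia, Pita}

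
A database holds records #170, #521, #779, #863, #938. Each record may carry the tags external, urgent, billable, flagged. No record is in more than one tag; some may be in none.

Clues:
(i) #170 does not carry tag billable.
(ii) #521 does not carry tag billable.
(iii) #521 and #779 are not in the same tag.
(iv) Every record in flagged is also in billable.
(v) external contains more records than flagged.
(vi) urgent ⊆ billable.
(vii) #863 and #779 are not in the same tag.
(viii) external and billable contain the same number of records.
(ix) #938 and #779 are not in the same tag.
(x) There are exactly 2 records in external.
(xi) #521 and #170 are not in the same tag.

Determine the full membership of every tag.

From (i): #170 ∉ billable.
From (ii): #521 ∉ billable.
(iv) contrapositive: #170 ∉ flagged.
(iv) contrapositive: #521 ∉ flagged.
(vi) contrapositive: #170 ∉ urgent.
(vi) contrapositive: #521 ∉ urgent.
Suppose #170 ∉ external: no assignment then satisfies all the clues, so #170 ∈ external.

external = {#170, #779}; urgent = {}; billable = {#863, #938}; flagged = {}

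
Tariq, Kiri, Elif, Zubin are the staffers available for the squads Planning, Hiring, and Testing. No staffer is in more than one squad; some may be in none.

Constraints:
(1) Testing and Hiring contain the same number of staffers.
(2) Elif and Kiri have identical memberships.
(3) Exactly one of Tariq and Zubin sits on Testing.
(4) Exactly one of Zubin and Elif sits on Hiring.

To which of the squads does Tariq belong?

Tariq: Testing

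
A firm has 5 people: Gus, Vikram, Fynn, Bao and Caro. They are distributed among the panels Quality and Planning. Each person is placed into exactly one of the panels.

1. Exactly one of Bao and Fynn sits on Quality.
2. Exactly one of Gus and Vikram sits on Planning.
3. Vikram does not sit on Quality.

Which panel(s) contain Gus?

Gus: Quality

From (3): Vikram ∉ Quality.
Only one panel left: Vikram ∈ Planning.
(2) (exactly one): Gus ∉ Planning.
Only one panel left: Gus ∈ Quality.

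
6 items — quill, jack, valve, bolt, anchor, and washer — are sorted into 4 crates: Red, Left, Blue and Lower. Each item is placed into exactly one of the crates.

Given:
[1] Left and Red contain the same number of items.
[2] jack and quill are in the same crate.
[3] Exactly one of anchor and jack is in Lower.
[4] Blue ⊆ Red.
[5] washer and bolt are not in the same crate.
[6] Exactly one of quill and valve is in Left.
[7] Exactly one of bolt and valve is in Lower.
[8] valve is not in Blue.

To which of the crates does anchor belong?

anchor: Lower

From (8): valve ∉ Blue.
Suppose anchor ∈ Red: no assignment then satisfies all the clues, so anchor ∉ Red.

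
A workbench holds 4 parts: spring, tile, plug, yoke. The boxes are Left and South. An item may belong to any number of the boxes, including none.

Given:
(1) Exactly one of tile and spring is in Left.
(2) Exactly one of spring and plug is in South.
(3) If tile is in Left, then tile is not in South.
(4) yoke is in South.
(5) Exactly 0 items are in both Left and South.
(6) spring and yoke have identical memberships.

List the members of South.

South = {spring, yoke}

From (4): yoke ∈ South.
(6): spring matches yoke: spring ∈ South.
(2) (exactly one): plug ∉ South.
Suppose tile ∈ South: no assignment then satisfies all the clues, so tile ∉ South.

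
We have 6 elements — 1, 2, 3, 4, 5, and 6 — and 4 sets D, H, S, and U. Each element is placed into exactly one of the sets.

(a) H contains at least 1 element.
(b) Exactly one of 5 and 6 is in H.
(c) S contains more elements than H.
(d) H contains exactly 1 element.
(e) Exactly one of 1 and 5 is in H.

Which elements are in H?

H = {5}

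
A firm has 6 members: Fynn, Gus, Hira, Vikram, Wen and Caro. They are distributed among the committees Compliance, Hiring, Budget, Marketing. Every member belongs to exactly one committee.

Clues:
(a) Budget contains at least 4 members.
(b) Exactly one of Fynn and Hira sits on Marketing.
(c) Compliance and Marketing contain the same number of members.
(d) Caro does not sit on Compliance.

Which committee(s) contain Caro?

Caro: Budget

From (d): Caro ∉ Compliance.
Suppose Caro ∈ Hiring: no assignment then satisfies all the clues, so Caro ∉ Hiring.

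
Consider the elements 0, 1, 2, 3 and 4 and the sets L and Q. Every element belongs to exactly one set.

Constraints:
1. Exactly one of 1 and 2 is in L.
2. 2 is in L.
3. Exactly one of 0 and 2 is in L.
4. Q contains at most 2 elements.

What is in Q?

From (2): 2 ∈ L.
(1) (exactly one): 1 ∉ L.
(3) (exactly one): 0 ∉ L.
Only one set left: 0 ∈ Q.
Only one set left: 1 ∈ Q.
(4): Q already has 2, so the rest are out.
Only one set left: 3 ∈ L.
Only one set left: 4 ∈ L.

Q = {0, 1}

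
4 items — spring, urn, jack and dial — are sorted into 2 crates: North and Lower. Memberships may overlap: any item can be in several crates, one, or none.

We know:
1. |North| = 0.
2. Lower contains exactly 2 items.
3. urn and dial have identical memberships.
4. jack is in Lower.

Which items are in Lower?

Lower = {jack, spring}

From (4): jack ∈ Lower.
(1): North already has 0, so the rest are out.
Suppose spring ∉ Lower: no assignment then satisfies all the clues, so spring ∈ Lower.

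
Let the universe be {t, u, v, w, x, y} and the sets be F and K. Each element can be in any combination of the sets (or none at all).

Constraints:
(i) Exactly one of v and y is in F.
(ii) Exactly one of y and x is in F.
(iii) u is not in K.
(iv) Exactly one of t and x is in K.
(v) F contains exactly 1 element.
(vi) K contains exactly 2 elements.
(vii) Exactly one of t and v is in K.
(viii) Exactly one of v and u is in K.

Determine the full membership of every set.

From (iii): u ∉ K.
(viii) (exactly one): v ∈ K.
(vii) (exactly one): t ∉ K.
(iv) (exactly one): x ∈ K.
(vi): K already has 2, so the rest are out.
Suppose t ∈ F: no assignment then satisfies all the clues, so t ∉ F.

F = {y}; K = {v, x}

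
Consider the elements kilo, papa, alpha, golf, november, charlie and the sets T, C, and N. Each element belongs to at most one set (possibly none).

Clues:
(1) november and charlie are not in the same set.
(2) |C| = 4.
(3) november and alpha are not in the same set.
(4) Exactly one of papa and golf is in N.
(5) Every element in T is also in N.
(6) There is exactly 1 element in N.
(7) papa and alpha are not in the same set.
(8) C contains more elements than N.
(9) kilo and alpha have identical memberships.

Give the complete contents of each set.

T = {}; C = {alpha, charlie, golf, kilo}; N = {papa}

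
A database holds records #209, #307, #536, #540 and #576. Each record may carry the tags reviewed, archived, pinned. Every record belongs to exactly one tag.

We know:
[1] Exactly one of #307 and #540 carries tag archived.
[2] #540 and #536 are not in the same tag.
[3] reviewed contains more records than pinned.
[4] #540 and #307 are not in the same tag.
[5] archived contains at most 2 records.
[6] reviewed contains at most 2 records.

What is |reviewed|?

2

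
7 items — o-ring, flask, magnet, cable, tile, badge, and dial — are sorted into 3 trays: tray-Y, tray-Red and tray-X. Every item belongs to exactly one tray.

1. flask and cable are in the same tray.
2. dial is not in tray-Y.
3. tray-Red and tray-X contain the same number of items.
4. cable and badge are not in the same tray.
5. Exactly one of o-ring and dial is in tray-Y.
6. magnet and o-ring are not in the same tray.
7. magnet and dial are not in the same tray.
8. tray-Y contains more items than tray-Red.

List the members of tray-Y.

tray-Y = {cable, flask, o-ring}

From (2): dial ∉ tray-Y.
(5) (exactly one): o-ring ∈ tray-Y.
(6): magnet ∉ tray-Y.
Suppose flask ∉ tray-Y: no assignment then satisfies all the clues, so flask ∈ tray-Y.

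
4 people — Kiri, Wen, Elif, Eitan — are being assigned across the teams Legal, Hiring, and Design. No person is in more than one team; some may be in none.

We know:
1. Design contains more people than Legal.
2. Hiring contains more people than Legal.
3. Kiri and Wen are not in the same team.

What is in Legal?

Legal = {}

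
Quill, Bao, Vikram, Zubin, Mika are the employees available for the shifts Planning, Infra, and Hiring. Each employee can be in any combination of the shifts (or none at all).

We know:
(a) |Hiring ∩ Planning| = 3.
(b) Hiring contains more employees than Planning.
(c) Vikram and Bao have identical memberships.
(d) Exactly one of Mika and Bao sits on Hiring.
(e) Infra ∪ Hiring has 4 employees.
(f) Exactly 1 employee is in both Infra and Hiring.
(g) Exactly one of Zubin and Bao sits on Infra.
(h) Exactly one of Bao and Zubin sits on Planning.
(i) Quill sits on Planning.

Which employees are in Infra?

Infra = {Zubin}

From (i): Quill ∈ Planning.
Suppose Quill ∈ Infra: no assignment then satisfies all the clues, so Quill ∉ Infra.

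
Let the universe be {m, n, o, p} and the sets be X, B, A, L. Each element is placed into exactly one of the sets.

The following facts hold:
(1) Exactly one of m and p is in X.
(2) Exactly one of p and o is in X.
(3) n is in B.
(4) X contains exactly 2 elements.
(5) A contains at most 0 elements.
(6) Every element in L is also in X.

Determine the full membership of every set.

X = {m, o}; B = {n, p}; A = {}; L = {}

From (3): n ∈ B.
(5): A already has 0, so the rest are out.
Suppose m ∉ X: no assignment then satisfies all the clues, so m ∈ X.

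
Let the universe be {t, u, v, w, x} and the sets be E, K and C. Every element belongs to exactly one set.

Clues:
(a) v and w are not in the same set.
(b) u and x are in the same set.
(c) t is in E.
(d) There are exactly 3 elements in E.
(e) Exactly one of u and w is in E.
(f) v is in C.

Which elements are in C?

C = {v}

From (c): t ∈ E.
From (f): v ∈ C.
(a): w ∉ C.
Suppose u ∈ C: no assignment then satisfies all the clues, so u ∉ C.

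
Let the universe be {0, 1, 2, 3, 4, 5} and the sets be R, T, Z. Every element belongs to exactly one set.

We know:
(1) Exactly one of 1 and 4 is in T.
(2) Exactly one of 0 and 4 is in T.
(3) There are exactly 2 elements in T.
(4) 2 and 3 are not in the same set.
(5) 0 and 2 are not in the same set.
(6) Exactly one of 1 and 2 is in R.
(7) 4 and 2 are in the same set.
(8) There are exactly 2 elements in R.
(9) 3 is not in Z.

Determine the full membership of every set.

R = {1, 3}; T = {2, 4}; Z = {0, 5}

From (9): 3 ∉ Z.
Suppose 0 ∈ R: no assignment then satisfies all the clues, so 0 ∉ R.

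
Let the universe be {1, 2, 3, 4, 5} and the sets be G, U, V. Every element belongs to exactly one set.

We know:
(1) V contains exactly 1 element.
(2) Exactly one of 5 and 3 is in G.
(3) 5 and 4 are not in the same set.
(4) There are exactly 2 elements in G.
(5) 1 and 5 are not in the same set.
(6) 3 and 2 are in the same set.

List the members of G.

G = {2, 3}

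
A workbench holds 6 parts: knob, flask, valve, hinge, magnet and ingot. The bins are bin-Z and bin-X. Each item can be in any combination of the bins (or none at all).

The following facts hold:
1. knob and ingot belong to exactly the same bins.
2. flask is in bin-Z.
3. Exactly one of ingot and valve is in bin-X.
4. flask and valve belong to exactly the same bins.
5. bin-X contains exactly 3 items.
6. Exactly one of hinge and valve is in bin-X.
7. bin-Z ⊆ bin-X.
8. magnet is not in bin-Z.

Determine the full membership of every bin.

From (2): flask ∈ bin-Z.
From (8): magnet ∉ bin-Z.
(4): valve matches flask: valve ∈ bin-Z.
(7) with flask ∈ bin-Z: flask ∈ bin-X.
(7) with valve ∈ bin-Z: valve ∈ bin-X.
(3) (exactly one): ingot ∉ bin-X.
(6) (exactly one): hinge ∉ bin-X.
(7) contrapositive: hinge ∉ bin-Z.
(7) contrapositive: ingot ∉ bin-Z.
(1): knob matches ingot: knob ∉ bin-Z.
(1): knob matches ingot: knob ∉ bin-X.
(5): only 3 candidates remain for bin-X, so all are in.

bin-Z = {flask, valve}; bin-X = {flask, magnet, valve}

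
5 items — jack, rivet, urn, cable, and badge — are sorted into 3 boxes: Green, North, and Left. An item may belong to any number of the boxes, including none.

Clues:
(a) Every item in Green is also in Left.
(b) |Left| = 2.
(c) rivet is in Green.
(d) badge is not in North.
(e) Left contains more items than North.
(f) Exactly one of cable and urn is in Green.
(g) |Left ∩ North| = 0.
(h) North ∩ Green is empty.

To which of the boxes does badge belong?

badge: none

From (c): rivet ∈ Green.
From (d): badge ∉ North.
(a) with rivet ∈ Green: rivet ∈ Left.
(h) (disjoint): rivet ∉ North.
Suppose badge ∈ Green: no assignment then satisfies all the clues, so badge ∉ Green.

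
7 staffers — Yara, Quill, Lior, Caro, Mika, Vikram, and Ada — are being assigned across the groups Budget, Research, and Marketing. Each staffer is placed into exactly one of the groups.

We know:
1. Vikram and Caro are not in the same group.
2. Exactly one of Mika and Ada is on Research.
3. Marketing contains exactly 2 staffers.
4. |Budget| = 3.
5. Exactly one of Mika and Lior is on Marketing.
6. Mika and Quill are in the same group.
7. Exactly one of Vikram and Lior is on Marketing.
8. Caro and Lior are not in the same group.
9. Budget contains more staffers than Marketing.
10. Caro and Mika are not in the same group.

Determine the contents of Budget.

Budget = {Mika, Quill, Vikram}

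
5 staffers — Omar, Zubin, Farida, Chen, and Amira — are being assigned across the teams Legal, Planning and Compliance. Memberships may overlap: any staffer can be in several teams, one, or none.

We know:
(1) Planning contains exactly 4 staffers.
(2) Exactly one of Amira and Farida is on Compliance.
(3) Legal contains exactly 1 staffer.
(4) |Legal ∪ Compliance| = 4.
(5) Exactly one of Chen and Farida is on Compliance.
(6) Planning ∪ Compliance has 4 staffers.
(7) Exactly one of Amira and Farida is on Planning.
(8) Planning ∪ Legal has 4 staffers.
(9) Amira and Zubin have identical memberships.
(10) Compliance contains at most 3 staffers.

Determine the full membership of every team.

Legal = {Omar}; Planning = {Amira, Chen, Omar, Zubin}; Compliance = {Amira, Chen, Zubin}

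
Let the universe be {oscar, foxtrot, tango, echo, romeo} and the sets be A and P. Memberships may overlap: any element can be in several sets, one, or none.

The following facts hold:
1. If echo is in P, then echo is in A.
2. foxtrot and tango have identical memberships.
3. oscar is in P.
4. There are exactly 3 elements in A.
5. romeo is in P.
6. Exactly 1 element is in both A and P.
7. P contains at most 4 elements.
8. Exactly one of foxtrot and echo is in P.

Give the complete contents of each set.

A = {echo, foxtrot, tango}; P = {echo, oscar, romeo}

From (3): oscar ∈ P.
From (5): romeo ∈ P.
Suppose oscar ∈ A: no assignment then satisfies all the clues, so oscar ∉ A.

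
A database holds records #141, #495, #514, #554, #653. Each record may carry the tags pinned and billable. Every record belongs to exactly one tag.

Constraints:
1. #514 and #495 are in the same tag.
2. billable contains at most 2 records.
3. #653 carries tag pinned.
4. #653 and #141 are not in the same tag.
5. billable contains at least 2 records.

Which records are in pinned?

From (3): #653 ∈ pinned.
(4): #141 ∉ pinned.
Only one tag left: #141 ∈ billable.
Suppose #495 ∉ pinned: no assignment then satisfies all the clues, so #495 ∈ pinned.

pinned = {#495, #514, #653}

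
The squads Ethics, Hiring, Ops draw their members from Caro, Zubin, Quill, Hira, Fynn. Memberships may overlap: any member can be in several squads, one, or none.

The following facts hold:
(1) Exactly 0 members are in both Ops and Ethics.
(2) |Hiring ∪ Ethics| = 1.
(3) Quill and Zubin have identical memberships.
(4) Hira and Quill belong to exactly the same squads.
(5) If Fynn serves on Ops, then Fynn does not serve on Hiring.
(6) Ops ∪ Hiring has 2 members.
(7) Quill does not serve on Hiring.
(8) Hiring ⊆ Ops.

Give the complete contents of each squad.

Ethics = {}; Hiring = {Caro}; Ops = {Caro, Fynn}

From (7): Quill ∉ Hiring.
(3): Zubin matches Quill: Zubin ∉ Hiring.
(4): Hira matches Quill: Hira ∉ Hiring.
Suppose Caro ∈ Ethics: no assignment then satisfies all the clues, so Caro ∉ Ethics.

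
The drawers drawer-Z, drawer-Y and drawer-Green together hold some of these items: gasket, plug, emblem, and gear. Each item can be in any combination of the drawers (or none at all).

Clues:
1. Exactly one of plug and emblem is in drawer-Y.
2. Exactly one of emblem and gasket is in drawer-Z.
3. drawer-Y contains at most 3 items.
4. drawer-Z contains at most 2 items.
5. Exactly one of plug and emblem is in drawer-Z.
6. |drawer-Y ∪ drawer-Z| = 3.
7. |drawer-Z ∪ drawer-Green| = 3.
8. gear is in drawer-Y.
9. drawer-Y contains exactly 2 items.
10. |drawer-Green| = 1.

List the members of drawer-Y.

From (8): gear ∈ drawer-Y.
Suppose gasket ∈ drawer-Y: no assignment then satisfies all the clues, so gasket ∉ drawer-Y.

drawer-Y = {gear, plug}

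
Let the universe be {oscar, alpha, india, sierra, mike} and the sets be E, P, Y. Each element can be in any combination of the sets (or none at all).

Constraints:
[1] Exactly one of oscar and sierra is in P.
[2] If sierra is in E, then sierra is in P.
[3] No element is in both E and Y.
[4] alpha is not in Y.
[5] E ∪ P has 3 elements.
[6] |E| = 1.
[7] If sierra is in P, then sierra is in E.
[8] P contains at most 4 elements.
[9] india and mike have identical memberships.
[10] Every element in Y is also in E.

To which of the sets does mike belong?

mike: P

From (4): alpha ∉ Y.
Suppose mike ∈ E: no assignment then satisfies all the clues, so mike ∉ E.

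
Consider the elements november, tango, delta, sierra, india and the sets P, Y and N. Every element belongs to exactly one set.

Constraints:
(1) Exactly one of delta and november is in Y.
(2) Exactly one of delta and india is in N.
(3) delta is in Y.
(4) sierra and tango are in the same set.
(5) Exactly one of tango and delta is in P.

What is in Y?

Y = {delta}

From (3): delta ∈ Y.
(1) (exactly one): november ∉ Y.
(2) (exactly one): india ∈ N.
(5) (exactly one): tango ∈ P.
(4): sierra matches tango: sierra ∈ P.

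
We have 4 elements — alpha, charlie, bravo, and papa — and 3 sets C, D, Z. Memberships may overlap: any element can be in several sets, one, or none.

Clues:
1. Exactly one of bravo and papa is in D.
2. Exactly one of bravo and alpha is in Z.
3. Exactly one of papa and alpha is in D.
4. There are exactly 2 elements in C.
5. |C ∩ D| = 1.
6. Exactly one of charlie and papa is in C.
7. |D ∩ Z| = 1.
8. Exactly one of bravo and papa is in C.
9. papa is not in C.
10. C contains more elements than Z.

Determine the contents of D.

D = {alpha, bravo}

From (9): papa ∉ C.
(6) (exactly one): charlie ∈ C.
(8) (exactly one): bravo ∈ C.
(4): C already has 2, so the rest are out.
Suppose alpha ∉ D: no assignment then satisfies all the clues, so alpha ∈ D.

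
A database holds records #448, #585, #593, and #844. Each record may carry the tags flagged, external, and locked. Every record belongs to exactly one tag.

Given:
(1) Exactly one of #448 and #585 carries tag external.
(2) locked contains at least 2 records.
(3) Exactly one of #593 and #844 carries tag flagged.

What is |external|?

1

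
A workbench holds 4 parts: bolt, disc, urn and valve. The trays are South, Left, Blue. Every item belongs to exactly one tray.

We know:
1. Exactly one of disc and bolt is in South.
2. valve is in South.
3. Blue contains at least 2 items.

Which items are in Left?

Left = {}

From (2): valve ∈ South.
Suppose bolt ∈ Left: no assignment then satisfies all the clues, so bolt ∉ Left.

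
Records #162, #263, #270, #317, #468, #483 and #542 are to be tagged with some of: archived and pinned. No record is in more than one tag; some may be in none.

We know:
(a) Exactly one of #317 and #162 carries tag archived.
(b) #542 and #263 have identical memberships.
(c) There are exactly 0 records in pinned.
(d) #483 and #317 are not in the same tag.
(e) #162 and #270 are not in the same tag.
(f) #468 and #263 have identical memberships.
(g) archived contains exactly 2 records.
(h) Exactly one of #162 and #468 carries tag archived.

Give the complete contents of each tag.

archived = {#162, #483}; pinned = {}

(c): pinned already has 0, so the rest are out.
Suppose #162 ∉ archived: no assignment then satisfies all the clues, so #162 ∈ archived.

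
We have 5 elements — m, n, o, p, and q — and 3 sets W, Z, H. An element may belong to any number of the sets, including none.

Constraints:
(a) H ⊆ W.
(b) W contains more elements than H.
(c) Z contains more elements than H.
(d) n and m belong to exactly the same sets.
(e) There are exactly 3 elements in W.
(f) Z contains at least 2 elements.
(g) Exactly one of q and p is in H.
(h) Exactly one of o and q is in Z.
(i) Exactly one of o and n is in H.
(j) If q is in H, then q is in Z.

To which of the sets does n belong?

n: Z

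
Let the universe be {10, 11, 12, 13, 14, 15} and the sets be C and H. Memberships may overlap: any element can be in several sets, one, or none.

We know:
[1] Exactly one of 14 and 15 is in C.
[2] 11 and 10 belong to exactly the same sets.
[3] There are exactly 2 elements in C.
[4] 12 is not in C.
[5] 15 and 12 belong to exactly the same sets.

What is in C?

From (4): 12 ∉ C.
(5): 15 matches 12: 15 ∉ C.
(1) (exactly one): 14 ∈ C.
Suppose 10 ∈ C: no assignment then satisfies all the clues, so 10 ∉ C.

C = {13, 14}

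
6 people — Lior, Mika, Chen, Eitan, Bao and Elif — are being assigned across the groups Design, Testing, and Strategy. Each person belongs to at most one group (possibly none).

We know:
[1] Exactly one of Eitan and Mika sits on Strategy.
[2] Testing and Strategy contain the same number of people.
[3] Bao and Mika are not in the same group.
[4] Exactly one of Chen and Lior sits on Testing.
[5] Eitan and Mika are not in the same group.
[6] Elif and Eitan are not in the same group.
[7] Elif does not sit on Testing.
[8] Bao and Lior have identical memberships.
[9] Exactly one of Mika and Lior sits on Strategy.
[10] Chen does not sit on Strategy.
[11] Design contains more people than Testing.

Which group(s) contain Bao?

From (7): Elif ∉ Testing.
From (10): Chen ∉ Strategy.
Suppose Bao ∉ Design: no assignment then satisfies all the clues, so Bao ∈ Design.

Bao: Design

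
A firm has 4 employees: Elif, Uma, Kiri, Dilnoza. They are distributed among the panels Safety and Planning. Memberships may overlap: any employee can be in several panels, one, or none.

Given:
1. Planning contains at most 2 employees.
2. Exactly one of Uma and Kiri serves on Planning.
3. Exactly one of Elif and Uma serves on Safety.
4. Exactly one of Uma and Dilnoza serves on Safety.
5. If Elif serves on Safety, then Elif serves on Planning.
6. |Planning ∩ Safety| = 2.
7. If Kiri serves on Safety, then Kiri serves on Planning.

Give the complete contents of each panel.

Safety = {Dilnoza, Elif, Kiri}; Planning = {Elif, Kiri}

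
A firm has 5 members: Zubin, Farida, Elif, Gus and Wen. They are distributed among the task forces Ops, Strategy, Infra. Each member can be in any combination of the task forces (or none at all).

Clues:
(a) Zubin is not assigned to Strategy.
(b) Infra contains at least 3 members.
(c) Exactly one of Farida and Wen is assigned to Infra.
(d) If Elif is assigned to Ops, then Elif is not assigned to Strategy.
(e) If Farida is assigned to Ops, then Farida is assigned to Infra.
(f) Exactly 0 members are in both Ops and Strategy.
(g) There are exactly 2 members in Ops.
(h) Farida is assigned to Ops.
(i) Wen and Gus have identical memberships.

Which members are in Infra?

From (a): Zubin ∉ Strategy.
From (h): Farida ∈ Ops.
(e): Farida ∈ Infra.
(c) (exactly one): Wen ∉ Infra.
(i): Gus matches Wen: Gus ∉ Infra.
(b): only 3 candidates remain for Infra, so all are in.

Infra = {Elif, Farida, Zubin}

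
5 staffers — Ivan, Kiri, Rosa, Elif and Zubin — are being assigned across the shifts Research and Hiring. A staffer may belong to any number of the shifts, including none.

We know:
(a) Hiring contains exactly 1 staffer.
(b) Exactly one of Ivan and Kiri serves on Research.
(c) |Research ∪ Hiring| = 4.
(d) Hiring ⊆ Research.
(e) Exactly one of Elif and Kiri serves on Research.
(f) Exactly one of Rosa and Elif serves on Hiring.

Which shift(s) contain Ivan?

Ivan: Research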